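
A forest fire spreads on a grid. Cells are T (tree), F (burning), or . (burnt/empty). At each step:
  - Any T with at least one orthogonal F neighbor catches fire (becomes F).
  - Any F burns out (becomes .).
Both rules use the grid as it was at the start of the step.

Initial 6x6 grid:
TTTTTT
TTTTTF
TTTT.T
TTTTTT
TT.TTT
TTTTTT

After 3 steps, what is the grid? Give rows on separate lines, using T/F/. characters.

Step 1: 3 trees catch fire, 1 burn out
  TTTTTF
  TTTTF.
  TTTT.F
  TTTTTT
  TT.TTT
  TTTTTT
Step 2: 3 trees catch fire, 3 burn out
  TTTTF.
  TTTF..
  TTTT..
  TTTTTF
  TT.TTT
  TTTTTT
Step 3: 5 trees catch fire, 3 burn out
  TTTF..
  TTF...
  TTTF..
  TTTTF.
  TT.TTF
  TTTTTT

TTTF..
TTF...
TTTF..
TTTTF.
TT.TTF
TTTTTT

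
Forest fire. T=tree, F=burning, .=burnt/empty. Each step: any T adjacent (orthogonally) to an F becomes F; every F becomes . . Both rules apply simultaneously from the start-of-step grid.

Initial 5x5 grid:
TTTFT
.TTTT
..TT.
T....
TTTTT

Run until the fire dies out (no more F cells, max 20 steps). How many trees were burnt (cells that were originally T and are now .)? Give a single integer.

Step 1: +3 fires, +1 burnt (F count now 3)
Step 2: +4 fires, +3 burnt (F count now 4)
Step 3: +3 fires, +4 burnt (F count now 3)
Step 4: +0 fires, +3 burnt (F count now 0)
Fire out after step 4
Initially T: 16, now '.': 19
Total burnt (originally-T cells now '.'): 10

Answer: 10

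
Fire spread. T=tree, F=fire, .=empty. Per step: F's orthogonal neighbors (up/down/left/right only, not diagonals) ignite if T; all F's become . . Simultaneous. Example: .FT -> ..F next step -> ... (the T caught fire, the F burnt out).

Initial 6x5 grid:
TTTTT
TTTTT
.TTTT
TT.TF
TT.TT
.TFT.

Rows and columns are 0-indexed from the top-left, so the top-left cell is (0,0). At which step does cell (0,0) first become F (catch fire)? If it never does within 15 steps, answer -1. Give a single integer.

Step 1: cell (0,0)='T' (+5 fires, +2 burnt)
Step 2: cell (0,0)='T' (+4 fires, +5 burnt)
Step 3: cell (0,0)='T' (+5 fires, +4 burnt)
Step 4: cell (0,0)='T' (+4 fires, +5 burnt)
Step 5: cell (0,0)='T' (+2 fires, +4 burnt)
Step 6: cell (0,0)='T' (+2 fires, +2 burnt)
Step 7: cell (0,0)='F' (+1 fires, +2 burnt)
  -> target ignites at step 7
Step 8: cell (0,0)='.' (+0 fires, +1 burnt)
  fire out at step 8

7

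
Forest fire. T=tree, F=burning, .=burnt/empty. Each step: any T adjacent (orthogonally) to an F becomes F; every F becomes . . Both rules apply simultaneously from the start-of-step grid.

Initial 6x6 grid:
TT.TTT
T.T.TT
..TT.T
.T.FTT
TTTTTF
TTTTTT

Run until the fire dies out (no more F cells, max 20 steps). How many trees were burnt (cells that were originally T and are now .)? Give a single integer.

Answer: 23

Derivation:
Step 1: +6 fires, +2 burnt (F count now 6)
Step 2: +5 fires, +6 burnt (F count now 5)
Step 3: +4 fires, +5 burnt (F count now 4)
Step 4: +5 fires, +4 burnt (F count now 5)
Step 5: +2 fires, +5 burnt (F count now 2)
Step 6: +1 fires, +2 burnt (F count now 1)
Step 7: +0 fires, +1 burnt (F count now 0)
Fire out after step 7
Initially T: 26, now '.': 33
Total burnt (originally-T cells now '.'): 23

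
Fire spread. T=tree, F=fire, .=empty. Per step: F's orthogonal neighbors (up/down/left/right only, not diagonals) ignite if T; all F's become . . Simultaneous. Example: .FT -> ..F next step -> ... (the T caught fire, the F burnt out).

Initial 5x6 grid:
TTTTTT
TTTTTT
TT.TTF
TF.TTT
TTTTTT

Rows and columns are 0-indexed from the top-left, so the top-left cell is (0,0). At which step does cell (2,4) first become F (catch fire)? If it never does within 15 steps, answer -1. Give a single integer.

Step 1: cell (2,4)='F' (+6 fires, +2 burnt)
  -> target ignites at step 1
Step 2: cell (2,4)='.' (+9 fires, +6 burnt)
Step 3: cell (2,4)='.' (+8 fires, +9 burnt)
Step 4: cell (2,4)='.' (+3 fires, +8 burnt)
Step 5: cell (2,4)='.' (+0 fires, +3 burnt)
  fire out at step 5

1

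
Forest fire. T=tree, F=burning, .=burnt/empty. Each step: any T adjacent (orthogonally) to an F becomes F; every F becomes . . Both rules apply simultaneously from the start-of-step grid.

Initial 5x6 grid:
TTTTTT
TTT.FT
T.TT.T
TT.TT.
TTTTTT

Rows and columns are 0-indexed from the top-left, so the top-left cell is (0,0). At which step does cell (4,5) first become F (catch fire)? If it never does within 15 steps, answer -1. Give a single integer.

Step 1: cell (4,5)='T' (+2 fires, +1 burnt)
Step 2: cell (4,5)='T' (+3 fires, +2 burnt)
Step 3: cell (4,5)='T' (+1 fires, +3 burnt)
Step 4: cell (4,5)='T' (+2 fires, +1 burnt)
Step 5: cell (4,5)='T' (+3 fires, +2 burnt)
Step 6: cell (4,5)='T' (+2 fires, +3 burnt)
Step 7: cell (4,5)='T' (+2 fires, +2 burnt)
Step 8: cell (4,5)='T' (+3 fires, +2 burnt)
Step 9: cell (4,5)='T' (+4 fires, +3 burnt)
Step 10: cell (4,5)='F' (+2 fires, +4 burnt)
  -> target ignites at step 10
Step 11: cell (4,5)='.' (+0 fires, +2 burnt)
  fire out at step 11

10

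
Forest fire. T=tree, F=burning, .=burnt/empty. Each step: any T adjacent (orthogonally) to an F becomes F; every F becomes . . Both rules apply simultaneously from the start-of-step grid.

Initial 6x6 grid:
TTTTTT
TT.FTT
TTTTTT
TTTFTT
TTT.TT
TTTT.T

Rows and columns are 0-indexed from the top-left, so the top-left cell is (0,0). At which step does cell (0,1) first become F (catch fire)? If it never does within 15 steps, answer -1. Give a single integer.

Step 1: cell (0,1)='T' (+5 fires, +2 burnt)
Step 2: cell (0,1)='T' (+9 fires, +5 burnt)
Step 3: cell (0,1)='F' (+8 fires, +9 burnt)
  -> target ignites at step 3
Step 4: cell (0,1)='.' (+7 fires, +8 burnt)
Step 5: cell (0,1)='.' (+2 fires, +7 burnt)
Step 6: cell (0,1)='.' (+0 fires, +2 burnt)
  fire out at step 6

3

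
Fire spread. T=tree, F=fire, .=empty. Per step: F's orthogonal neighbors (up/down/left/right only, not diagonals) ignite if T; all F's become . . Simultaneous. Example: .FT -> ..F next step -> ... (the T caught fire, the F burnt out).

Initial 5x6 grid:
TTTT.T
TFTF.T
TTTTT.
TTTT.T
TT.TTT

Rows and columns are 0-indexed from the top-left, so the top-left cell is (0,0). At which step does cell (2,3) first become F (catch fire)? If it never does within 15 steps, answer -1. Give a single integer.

Step 1: cell (2,3)='F' (+6 fires, +2 burnt)
  -> target ignites at step 1
Step 2: cell (2,3)='.' (+7 fires, +6 burnt)
Step 3: cell (2,3)='.' (+4 fires, +7 burnt)
Step 4: cell (2,3)='.' (+2 fires, +4 burnt)
Step 5: cell (2,3)='.' (+1 fires, +2 burnt)
Step 6: cell (2,3)='.' (+1 fires, +1 burnt)
Step 7: cell (2,3)='.' (+0 fires, +1 burnt)
  fire out at step 7

1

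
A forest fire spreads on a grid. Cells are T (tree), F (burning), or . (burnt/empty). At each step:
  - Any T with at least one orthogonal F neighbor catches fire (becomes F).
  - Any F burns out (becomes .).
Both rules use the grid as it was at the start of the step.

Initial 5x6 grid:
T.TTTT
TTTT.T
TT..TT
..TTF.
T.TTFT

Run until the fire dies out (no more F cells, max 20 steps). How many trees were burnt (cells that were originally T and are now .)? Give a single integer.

Answer: 19

Derivation:
Step 1: +4 fires, +2 burnt (F count now 4)
Step 2: +3 fires, +4 burnt (F count now 3)
Step 3: +1 fires, +3 burnt (F count now 1)
Step 4: +1 fires, +1 burnt (F count now 1)
Step 5: +1 fires, +1 burnt (F count now 1)
Step 6: +1 fires, +1 burnt (F count now 1)
Step 7: +2 fires, +1 burnt (F count now 2)
Step 8: +1 fires, +2 burnt (F count now 1)
Step 9: +1 fires, +1 burnt (F count now 1)
Step 10: +2 fires, +1 burnt (F count now 2)
Step 11: +2 fires, +2 burnt (F count now 2)
Step 12: +0 fires, +2 burnt (F count now 0)
Fire out after step 12
Initially T: 20, now '.': 29
Total burnt (originally-T cells now '.'): 19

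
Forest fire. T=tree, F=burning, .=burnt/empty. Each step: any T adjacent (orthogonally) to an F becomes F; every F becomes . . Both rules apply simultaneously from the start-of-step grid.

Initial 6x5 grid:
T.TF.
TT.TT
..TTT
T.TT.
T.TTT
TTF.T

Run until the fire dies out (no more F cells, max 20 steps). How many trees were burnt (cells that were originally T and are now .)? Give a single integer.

Step 1: +4 fires, +2 burnt (F count now 4)
Step 2: +5 fires, +4 burnt (F count now 5)
Step 3: +5 fires, +5 burnt (F count now 5)
Step 4: +2 fires, +5 burnt (F count now 2)
Step 5: +0 fires, +2 burnt (F count now 0)
Fire out after step 5
Initially T: 19, now '.': 27
Total burnt (originally-T cells now '.'): 16

Answer: 16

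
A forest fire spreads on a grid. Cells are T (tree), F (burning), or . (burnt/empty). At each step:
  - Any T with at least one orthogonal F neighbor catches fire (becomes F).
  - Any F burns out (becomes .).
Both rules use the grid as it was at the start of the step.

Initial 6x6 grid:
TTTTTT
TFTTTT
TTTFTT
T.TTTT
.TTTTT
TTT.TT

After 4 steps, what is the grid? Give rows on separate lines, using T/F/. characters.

Step 1: 8 trees catch fire, 2 burn out
  TFTTTT
  F.FFTT
  TFF.FT
  T.TFTT
  .TTTTT
  TTT.TT
Step 2: 9 trees catch fire, 8 burn out
  F.FFTT
  ....FT
  F....F
  T.F.FT
  .TTFTT
  TTT.TT
Step 3: 6 trees catch fire, 9 burn out
  ....FT
  .....F
  ......
  F....F
  .TF.FT
  TTT.TT
Step 4: 5 trees catch fire, 6 burn out
  .....F
  ......
  ......
  ......
  .F...F
  TTF.FT

.....F
......
......
......
.F...F
TTF.FT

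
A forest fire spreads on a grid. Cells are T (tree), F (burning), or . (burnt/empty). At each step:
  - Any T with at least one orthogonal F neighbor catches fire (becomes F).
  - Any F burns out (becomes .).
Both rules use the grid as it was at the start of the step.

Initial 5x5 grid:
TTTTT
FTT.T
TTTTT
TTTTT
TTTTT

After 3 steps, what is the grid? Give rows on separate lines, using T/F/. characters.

Step 1: 3 trees catch fire, 1 burn out
  FTTTT
  .FT.T
  FTTTT
  TTTTT
  TTTTT
Step 2: 4 trees catch fire, 3 burn out
  .FTTT
  ..F.T
  .FTTT
  FTTTT
  TTTTT
Step 3: 4 trees catch fire, 4 burn out
  ..FTT
  ....T
  ..FTT
  .FTTT
  FTTTT

..FTT
....T
..FTT
.FTTT
FTTTT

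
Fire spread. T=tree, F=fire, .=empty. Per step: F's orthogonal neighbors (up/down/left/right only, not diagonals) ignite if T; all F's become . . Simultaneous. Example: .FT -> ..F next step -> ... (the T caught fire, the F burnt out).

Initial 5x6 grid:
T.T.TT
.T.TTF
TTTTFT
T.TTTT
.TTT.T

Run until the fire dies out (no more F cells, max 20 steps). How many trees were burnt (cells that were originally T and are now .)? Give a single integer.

Step 1: +5 fires, +2 burnt (F count now 5)
Step 2: +5 fires, +5 burnt (F count now 5)
Step 3: +4 fires, +5 burnt (F count now 4)
Step 4: +3 fires, +4 burnt (F count now 3)
Step 5: +2 fires, +3 burnt (F count now 2)
Step 6: +0 fires, +2 burnt (F count now 0)
Fire out after step 6
Initially T: 21, now '.': 28
Total burnt (originally-T cells now '.'): 19

Answer: 19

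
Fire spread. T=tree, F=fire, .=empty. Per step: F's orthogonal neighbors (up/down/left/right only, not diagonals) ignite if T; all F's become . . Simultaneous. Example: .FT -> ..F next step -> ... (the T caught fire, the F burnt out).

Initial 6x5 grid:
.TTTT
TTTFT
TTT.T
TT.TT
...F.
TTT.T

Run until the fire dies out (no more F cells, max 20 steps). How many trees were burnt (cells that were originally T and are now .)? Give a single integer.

Step 1: +4 fires, +2 burnt (F count now 4)
Step 2: +6 fires, +4 burnt (F count now 6)
Step 3: +3 fires, +6 burnt (F count now 3)
Step 4: +2 fires, +3 burnt (F count now 2)
Step 5: +1 fires, +2 burnt (F count now 1)
Step 6: +0 fires, +1 burnt (F count now 0)
Fire out after step 6
Initially T: 20, now '.': 26
Total burnt (originally-T cells now '.'): 16

Answer: 16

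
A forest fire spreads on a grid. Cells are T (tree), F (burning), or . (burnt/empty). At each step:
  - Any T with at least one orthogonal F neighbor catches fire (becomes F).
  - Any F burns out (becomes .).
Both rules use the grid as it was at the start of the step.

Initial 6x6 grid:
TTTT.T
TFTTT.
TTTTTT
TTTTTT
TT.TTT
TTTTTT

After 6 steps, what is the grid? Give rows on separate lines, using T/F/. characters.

Step 1: 4 trees catch fire, 1 burn out
  TFTT.T
  F.FTT.
  TFTTTT
  TTTTTT
  TT.TTT
  TTTTTT
Step 2: 6 trees catch fire, 4 burn out
  F.FT.T
  ...FT.
  F.FTTT
  TFTTTT
  TT.TTT
  TTTTTT
Step 3: 6 trees catch fire, 6 burn out
  ...F.T
  ....F.
  ...FTT
  F.FTTT
  TF.TTT
  TTTTTT
Step 4: 4 trees catch fire, 6 burn out
  .....T
  ......
  ....FT
  ...FTT
  F..TTT
  TFTTTT
Step 5: 5 trees catch fire, 4 burn out
  .....T
  ......
  .....F
  ....FT
  ...FTT
  F.FTTT
Step 6: 3 trees catch fire, 5 burn out
  .....T
  ......
  ......
  .....F
  ....FT
  ...FTT

.....T
......
......
.....F
....FT
...FTT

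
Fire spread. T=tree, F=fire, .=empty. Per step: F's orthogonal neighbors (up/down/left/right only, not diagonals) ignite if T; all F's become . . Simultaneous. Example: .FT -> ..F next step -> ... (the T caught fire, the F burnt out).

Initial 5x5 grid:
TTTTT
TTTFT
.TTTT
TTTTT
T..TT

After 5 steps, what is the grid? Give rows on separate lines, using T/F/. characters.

Step 1: 4 trees catch fire, 1 burn out
  TTTFT
  TTF.F
  .TTFT
  TTTTT
  T..TT
Step 2: 6 trees catch fire, 4 burn out
  TTF.F
  TF...
  .TF.F
  TTTFT
  T..TT
Step 3: 6 trees catch fire, 6 burn out
  TF...
  F....
  .F...
  TTF.F
  T..FT
Step 4: 3 trees catch fire, 6 burn out
  F....
  .....
  .....
  TF...
  T...F
Step 5: 1 trees catch fire, 3 burn out
  .....
  .....
  .....
  F....
  T....

.....
.....
.....
F....
T....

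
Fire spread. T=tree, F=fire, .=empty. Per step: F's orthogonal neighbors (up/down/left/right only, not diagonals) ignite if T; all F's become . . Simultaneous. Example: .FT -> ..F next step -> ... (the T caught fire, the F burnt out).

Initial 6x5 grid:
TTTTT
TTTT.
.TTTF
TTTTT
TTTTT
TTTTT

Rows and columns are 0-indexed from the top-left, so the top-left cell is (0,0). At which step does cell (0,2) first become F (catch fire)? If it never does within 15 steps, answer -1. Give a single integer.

Step 1: cell (0,2)='T' (+2 fires, +1 burnt)
Step 2: cell (0,2)='T' (+4 fires, +2 burnt)
Step 3: cell (0,2)='T' (+6 fires, +4 burnt)
Step 4: cell (0,2)='F' (+6 fires, +6 burnt)
  -> target ignites at step 4
Step 5: cell (0,2)='.' (+5 fires, +6 burnt)
Step 6: cell (0,2)='.' (+3 fires, +5 burnt)
Step 7: cell (0,2)='.' (+1 fires, +3 burnt)
Step 8: cell (0,2)='.' (+0 fires, +1 burnt)
  fire out at step 8

4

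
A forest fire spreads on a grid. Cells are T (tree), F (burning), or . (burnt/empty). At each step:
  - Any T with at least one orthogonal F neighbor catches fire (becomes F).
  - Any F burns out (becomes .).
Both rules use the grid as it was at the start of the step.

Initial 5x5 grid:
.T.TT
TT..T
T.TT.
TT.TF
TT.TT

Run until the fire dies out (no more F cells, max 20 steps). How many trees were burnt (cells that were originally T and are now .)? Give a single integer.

Step 1: +2 fires, +1 burnt (F count now 2)
Step 2: +2 fires, +2 burnt (F count now 2)
Step 3: +1 fires, +2 burnt (F count now 1)
Step 4: +0 fires, +1 burnt (F count now 0)
Fire out after step 4
Initially T: 16, now '.': 14
Total burnt (originally-T cells now '.'): 5

Answer: 5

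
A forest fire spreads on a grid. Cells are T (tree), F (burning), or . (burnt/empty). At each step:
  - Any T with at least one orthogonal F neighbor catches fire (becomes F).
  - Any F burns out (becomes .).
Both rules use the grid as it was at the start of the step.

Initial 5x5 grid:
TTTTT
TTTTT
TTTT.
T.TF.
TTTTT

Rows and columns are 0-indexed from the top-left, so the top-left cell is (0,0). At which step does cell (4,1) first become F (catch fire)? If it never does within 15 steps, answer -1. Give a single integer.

Step 1: cell (4,1)='T' (+3 fires, +1 burnt)
Step 2: cell (4,1)='T' (+4 fires, +3 burnt)
Step 3: cell (4,1)='F' (+5 fires, +4 burnt)
  -> target ignites at step 3
Step 4: cell (4,1)='.' (+5 fires, +5 burnt)
Step 5: cell (4,1)='.' (+3 fires, +5 burnt)
Step 6: cell (4,1)='.' (+1 fires, +3 burnt)
Step 7: cell (4,1)='.' (+0 fires, +1 burnt)
  fire out at step 7

3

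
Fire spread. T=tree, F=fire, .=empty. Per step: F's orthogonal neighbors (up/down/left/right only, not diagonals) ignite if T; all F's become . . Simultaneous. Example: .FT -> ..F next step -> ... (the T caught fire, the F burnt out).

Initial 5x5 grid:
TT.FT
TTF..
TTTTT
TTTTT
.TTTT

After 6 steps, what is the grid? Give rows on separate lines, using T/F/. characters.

Step 1: 3 trees catch fire, 2 burn out
  TT..F
  TF...
  TTFTT
  TTTTT
  .TTTT
Step 2: 5 trees catch fire, 3 burn out
  TF...
  F....
  TF.FT
  TTFTT
  .TTTT
Step 3: 6 trees catch fire, 5 burn out
  F....
  .....
  F...F
  TF.FT
  .TFTT
Step 4: 4 trees catch fire, 6 burn out
  .....
  .....
  .....
  F...F
  .F.FT
Step 5: 1 trees catch fire, 4 burn out
  .....
  .....
  .....
  .....
  ....F
Step 6: 0 trees catch fire, 1 burn out
  .....
  .....
  .....
  .....
  .....

.....
.....
.....
.....
.....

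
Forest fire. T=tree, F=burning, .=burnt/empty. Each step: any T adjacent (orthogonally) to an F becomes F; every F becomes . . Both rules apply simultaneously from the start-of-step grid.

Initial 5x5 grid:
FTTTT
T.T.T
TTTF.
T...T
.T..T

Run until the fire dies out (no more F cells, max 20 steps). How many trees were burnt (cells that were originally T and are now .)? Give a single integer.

Answer: 11

Derivation:
Step 1: +3 fires, +2 burnt (F count now 3)
Step 2: +4 fires, +3 burnt (F count now 4)
Step 3: +2 fires, +4 burnt (F count now 2)
Step 4: +1 fires, +2 burnt (F count now 1)
Step 5: +1 fires, +1 burnt (F count now 1)
Step 6: +0 fires, +1 burnt (F count now 0)
Fire out after step 6
Initially T: 14, now '.': 22
Total burnt (originally-T cells now '.'): 11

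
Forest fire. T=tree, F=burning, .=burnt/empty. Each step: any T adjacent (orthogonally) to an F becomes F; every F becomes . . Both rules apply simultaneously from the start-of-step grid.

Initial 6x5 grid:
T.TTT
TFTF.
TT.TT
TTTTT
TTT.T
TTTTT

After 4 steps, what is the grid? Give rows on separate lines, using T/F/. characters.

Step 1: 5 trees catch fire, 2 burn out
  T.TFT
  F.F..
  TF.FT
  TTTTT
  TTT.T
  TTTTT
Step 2: 7 trees catch fire, 5 burn out
  F.F.F
  .....
  F...F
  TFTFT
  TTT.T
  TTTTT
Step 3: 4 trees catch fire, 7 burn out
  .....
  .....
  .....
  F.F.F
  TFT.T
  TTTTT
Step 4: 4 trees catch fire, 4 burn out
  .....
  .....
  .....
  .....
  F.F.F
  TFTTT

.....
.....
.....
.....
F.F.F
TFTTT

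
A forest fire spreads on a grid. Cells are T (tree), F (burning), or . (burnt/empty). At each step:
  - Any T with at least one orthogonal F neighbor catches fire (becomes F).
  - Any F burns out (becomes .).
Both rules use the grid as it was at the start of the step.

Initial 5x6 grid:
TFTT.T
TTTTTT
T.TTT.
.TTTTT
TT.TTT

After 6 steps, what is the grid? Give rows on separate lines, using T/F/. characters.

Step 1: 3 trees catch fire, 1 burn out
  F.FT.T
  TFTTTT
  T.TTT.
  .TTTTT
  TT.TTT
Step 2: 3 trees catch fire, 3 burn out
  ...F.T
  F.FTTT
  T.TTT.
  .TTTTT
  TT.TTT
Step 3: 3 trees catch fire, 3 burn out
  .....T
  ...FTT
  F.FTT.
  .TTTTT
  TT.TTT
Step 4: 3 trees catch fire, 3 burn out
  .....T
  ....FT
  ...FT.
  .TFTTT
  TT.TTT
Step 5: 4 trees catch fire, 3 burn out
  .....T
  .....F
  ....F.
  .F.FTT
  TT.TTT
Step 6: 4 trees catch fire, 4 burn out
  .....F
  ......
  ......
  ....FT
  TF.FTT

.....F
......
......
....FT
TF.FTT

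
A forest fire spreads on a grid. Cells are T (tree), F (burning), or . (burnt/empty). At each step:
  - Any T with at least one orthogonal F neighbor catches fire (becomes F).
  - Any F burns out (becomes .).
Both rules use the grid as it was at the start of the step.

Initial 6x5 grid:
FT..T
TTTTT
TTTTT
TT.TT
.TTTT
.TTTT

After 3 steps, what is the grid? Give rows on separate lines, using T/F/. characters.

Step 1: 2 trees catch fire, 1 burn out
  .F..T
  FTTTT
  TTTTT
  TT.TT
  .TTTT
  .TTTT
Step 2: 2 trees catch fire, 2 burn out
  ....T
  .FTTT
  FTTTT
  TT.TT
  .TTTT
  .TTTT
Step 3: 3 trees catch fire, 2 burn out
  ....T
  ..FTT
  .FTTT
  FT.TT
  .TTTT
  .TTTT

....T
..FTT
.FTTT
FT.TT
.TTTT
.TTTT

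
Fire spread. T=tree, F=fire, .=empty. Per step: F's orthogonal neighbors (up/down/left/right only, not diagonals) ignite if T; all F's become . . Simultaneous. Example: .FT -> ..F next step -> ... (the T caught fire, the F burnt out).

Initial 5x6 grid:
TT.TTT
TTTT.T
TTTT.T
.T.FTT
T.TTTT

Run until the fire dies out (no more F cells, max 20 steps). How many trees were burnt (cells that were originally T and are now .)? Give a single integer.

Answer: 22

Derivation:
Step 1: +3 fires, +1 burnt (F count now 3)
Step 2: +5 fires, +3 burnt (F count now 5)
Step 3: +5 fires, +5 burnt (F count now 5)
Step 4: +5 fires, +5 burnt (F count now 5)
Step 5: +3 fires, +5 burnt (F count now 3)
Step 6: +1 fires, +3 burnt (F count now 1)
Step 7: +0 fires, +1 burnt (F count now 0)
Fire out after step 7
Initially T: 23, now '.': 29
Total burnt (originally-T cells now '.'): 22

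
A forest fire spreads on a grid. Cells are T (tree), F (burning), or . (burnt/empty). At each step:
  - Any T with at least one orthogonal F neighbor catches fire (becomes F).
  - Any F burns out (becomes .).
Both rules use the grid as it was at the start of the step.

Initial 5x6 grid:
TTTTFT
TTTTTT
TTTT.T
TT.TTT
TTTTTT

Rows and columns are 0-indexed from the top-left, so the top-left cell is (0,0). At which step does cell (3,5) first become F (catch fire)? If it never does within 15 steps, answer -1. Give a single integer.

Step 1: cell (3,5)='T' (+3 fires, +1 burnt)
Step 2: cell (3,5)='T' (+3 fires, +3 burnt)
Step 3: cell (3,5)='T' (+4 fires, +3 burnt)
Step 4: cell (3,5)='F' (+5 fires, +4 burnt)
  -> target ignites at step 4
Step 5: cell (3,5)='.' (+5 fires, +5 burnt)
Step 6: cell (3,5)='.' (+4 fires, +5 burnt)
Step 7: cell (3,5)='.' (+2 fires, +4 burnt)
Step 8: cell (3,5)='.' (+1 fires, +2 burnt)
Step 9: cell (3,5)='.' (+0 fires, +1 burnt)
  fire out at step 9

4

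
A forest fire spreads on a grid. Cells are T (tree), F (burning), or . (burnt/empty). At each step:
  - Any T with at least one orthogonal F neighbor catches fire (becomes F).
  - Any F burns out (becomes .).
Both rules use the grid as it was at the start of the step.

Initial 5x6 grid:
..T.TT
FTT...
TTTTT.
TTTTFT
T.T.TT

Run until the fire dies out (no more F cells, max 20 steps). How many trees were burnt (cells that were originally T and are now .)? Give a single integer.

Answer: 17

Derivation:
Step 1: +6 fires, +2 burnt (F count now 6)
Step 2: +6 fires, +6 burnt (F count now 6)
Step 3: +5 fires, +6 burnt (F count now 5)
Step 4: +0 fires, +5 burnt (F count now 0)
Fire out after step 4
Initially T: 19, now '.': 28
Total burnt (originally-T cells now '.'): 17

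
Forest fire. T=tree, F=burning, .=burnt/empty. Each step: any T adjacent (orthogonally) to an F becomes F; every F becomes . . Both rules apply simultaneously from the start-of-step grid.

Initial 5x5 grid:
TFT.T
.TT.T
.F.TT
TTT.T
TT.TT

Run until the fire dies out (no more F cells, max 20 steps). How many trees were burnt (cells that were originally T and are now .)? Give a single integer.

Answer: 9

Derivation:
Step 1: +4 fires, +2 burnt (F count now 4)
Step 2: +4 fires, +4 burnt (F count now 4)
Step 3: +1 fires, +4 burnt (F count now 1)
Step 4: +0 fires, +1 burnt (F count now 0)
Fire out after step 4
Initially T: 16, now '.': 18
Total burnt (originally-T cells now '.'): 9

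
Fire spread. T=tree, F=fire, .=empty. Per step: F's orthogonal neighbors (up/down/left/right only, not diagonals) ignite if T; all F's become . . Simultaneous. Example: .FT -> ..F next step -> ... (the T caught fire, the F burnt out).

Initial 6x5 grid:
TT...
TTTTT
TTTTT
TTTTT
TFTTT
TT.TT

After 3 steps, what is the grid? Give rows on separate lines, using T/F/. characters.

Step 1: 4 trees catch fire, 1 burn out
  TT...
  TTTTT
  TTTTT
  TFTTT
  F.FTT
  TF.TT
Step 2: 5 trees catch fire, 4 burn out
  TT...
  TTTTT
  TFTTT
  F.FTT
  ...FT
  F..TT
Step 3: 6 trees catch fire, 5 burn out
  TT...
  TFTTT
  F.FTT
  ...FT
  ....F
  ...FT

TT...
TFTTT
F.FTT
...FT
....F
...FT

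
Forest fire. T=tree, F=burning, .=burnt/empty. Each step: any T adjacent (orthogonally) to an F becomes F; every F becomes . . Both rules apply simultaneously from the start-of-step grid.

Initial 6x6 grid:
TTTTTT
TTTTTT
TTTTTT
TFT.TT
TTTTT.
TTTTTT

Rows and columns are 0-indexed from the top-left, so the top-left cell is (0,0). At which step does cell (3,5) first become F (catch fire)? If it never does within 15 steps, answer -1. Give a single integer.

Step 1: cell (3,5)='T' (+4 fires, +1 burnt)
Step 2: cell (3,5)='T' (+6 fires, +4 burnt)
Step 3: cell (3,5)='T' (+7 fires, +6 burnt)
Step 4: cell (3,5)='T' (+6 fires, +7 burnt)
Step 5: cell (3,5)='T' (+5 fires, +6 burnt)
Step 6: cell (3,5)='F' (+4 fires, +5 burnt)
  -> target ignites at step 6
Step 7: cell (3,5)='.' (+1 fires, +4 burnt)
Step 8: cell (3,5)='.' (+0 fires, +1 burnt)
  fire out at step 8

6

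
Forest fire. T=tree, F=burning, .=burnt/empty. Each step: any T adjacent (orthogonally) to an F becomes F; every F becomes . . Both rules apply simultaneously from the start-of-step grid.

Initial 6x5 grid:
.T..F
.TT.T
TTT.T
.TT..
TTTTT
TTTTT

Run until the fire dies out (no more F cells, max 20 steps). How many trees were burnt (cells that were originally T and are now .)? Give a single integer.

Answer: 2

Derivation:
Step 1: +1 fires, +1 burnt (F count now 1)
Step 2: +1 fires, +1 burnt (F count now 1)
Step 3: +0 fires, +1 burnt (F count now 0)
Fire out after step 3
Initially T: 20, now '.': 12
Total burnt (originally-T cells now '.'): 2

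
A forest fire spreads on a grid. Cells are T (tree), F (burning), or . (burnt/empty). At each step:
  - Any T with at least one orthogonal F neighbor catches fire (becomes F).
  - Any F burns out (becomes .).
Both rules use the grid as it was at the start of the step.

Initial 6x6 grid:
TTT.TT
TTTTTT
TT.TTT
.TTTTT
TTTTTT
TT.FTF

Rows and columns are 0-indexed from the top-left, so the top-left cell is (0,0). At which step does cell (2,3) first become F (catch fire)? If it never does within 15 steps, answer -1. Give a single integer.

Step 1: cell (2,3)='T' (+3 fires, +2 burnt)
Step 2: cell (2,3)='T' (+4 fires, +3 burnt)
Step 3: cell (2,3)='F' (+5 fires, +4 burnt)
  -> target ignites at step 3
Step 4: cell (2,3)='.' (+6 fires, +5 burnt)
Step 5: cell (2,3)='.' (+5 fires, +6 burnt)
Step 6: cell (2,3)='.' (+4 fires, +5 burnt)
Step 7: cell (2,3)='.' (+2 fires, +4 burnt)
Step 8: cell (2,3)='.' (+1 fires, +2 burnt)
Step 9: cell (2,3)='.' (+0 fires, +1 burnt)
  fire out at step 9

3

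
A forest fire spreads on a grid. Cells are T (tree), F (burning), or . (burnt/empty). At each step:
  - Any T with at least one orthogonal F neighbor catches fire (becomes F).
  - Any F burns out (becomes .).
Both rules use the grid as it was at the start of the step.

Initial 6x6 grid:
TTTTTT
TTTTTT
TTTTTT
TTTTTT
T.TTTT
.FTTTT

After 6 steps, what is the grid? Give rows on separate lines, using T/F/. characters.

Step 1: 1 trees catch fire, 1 burn out
  TTTTTT
  TTTTTT
  TTTTTT
  TTTTTT
  T.TTTT
  ..FTTT
Step 2: 2 trees catch fire, 1 burn out
  TTTTTT
  TTTTTT
  TTTTTT
  TTTTTT
  T.FTTT
  ...FTT
Step 3: 3 trees catch fire, 2 burn out
  TTTTTT
  TTTTTT
  TTTTTT
  TTFTTT
  T..FTT
  ....FT
Step 4: 5 trees catch fire, 3 burn out
  TTTTTT
  TTTTTT
  TTFTTT
  TF.FTT
  T...FT
  .....F
Step 5: 6 trees catch fire, 5 burn out
  TTTTTT
  TTFTTT
  TF.FTT
  F...FT
  T....F
  ......
Step 6: 7 trees catch fire, 6 burn out
  TTFTTT
  TF.FTT
  F...FT
  .....F
  F.....
  ......

TTFTTT
TF.FTT
F...FT
.....F
F.....
......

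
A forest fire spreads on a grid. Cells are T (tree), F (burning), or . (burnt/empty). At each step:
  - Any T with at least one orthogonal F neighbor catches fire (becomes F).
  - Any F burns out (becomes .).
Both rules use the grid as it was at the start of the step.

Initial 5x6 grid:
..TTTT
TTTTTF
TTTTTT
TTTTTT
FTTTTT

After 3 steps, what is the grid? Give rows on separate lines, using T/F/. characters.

Step 1: 5 trees catch fire, 2 burn out
  ..TTTF
  TTTTF.
  TTTTTF
  FTTTTT
  .FTTTT
Step 2: 7 trees catch fire, 5 burn out
  ..TTF.
  TTTF..
  FTTTF.
  .FTTTF
  ..FTTT
Step 3: 9 trees catch fire, 7 burn out
  ..TF..
  FTF...
  .FTF..
  ..FTF.
  ...FTF

..TF..
FTF...
.FTF..
..FTF.
...FTF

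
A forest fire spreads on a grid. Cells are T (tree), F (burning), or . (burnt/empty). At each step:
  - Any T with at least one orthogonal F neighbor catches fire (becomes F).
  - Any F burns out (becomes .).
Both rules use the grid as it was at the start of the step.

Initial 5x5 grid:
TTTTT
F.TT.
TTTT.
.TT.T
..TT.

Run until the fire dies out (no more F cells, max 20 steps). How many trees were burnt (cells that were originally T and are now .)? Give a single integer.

Step 1: +2 fires, +1 burnt (F count now 2)
Step 2: +2 fires, +2 burnt (F count now 2)
Step 3: +3 fires, +2 burnt (F count now 3)
Step 4: +4 fires, +3 burnt (F count now 4)
Step 5: +3 fires, +4 burnt (F count now 3)
Step 6: +1 fires, +3 burnt (F count now 1)
Step 7: +0 fires, +1 burnt (F count now 0)
Fire out after step 7
Initially T: 16, now '.': 24
Total burnt (originally-T cells now '.'): 15

Answer: 15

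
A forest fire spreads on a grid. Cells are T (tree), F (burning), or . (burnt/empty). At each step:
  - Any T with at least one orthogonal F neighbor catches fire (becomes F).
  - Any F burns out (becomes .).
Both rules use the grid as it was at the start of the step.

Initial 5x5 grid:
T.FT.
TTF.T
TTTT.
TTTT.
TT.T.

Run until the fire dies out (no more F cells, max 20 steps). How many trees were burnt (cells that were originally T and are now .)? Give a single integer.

Answer: 15

Derivation:
Step 1: +3 fires, +2 burnt (F count now 3)
Step 2: +4 fires, +3 burnt (F count now 4)
Step 3: +4 fires, +4 burnt (F count now 4)
Step 4: +3 fires, +4 burnt (F count now 3)
Step 5: +1 fires, +3 burnt (F count now 1)
Step 6: +0 fires, +1 burnt (F count now 0)
Fire out after step 6
Initially T: 16, now '.': 24
Total burnt (originally-T cells now '.'): 15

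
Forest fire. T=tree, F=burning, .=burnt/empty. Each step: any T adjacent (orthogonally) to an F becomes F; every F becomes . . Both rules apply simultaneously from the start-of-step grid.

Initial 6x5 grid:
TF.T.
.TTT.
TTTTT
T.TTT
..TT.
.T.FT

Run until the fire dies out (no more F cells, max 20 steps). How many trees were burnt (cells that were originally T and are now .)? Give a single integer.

Answer: 17

Derivation:
Step 1: +4 fires, +2 burnt (F count now 4)
Step 2: +4 fires, +4 burnt (F count now 4)
Step 3: +6 fires, +4 burnt (F count now 6)
Step 4: +3 fires, +6 burnt (F count now 3)
Step 5: +0 fires, +3 burnt (F count now 0)
Fire out after step 5
Initially T: 18, now '.': 29
Total burnt (originally-T cells now '.'): 17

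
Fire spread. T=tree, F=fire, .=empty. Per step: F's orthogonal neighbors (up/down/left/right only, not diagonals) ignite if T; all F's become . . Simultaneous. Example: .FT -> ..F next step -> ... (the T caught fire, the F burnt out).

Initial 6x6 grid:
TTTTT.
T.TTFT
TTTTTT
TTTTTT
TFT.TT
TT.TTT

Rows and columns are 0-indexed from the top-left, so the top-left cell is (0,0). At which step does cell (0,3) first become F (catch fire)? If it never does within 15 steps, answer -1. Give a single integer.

Step 1: cell (0,3)='T' (+8 fires, +2 burnt)
Step 2: cell (0,3)='F' (+9 fires, +8 burnt)
  -> target ignites at step 2
Step 3: cell (0,3)='.' (+6 fires, +9 burnt)
Step 4: cell (0,3)='.' (+4 fires, +6 burnt)
Step 5: cell (0,3)='.' (+3 fires, +4 burnt)
Step 6: cell (0,3)='.' (+0 fires, +3 burnt)
  fire out at step 6

2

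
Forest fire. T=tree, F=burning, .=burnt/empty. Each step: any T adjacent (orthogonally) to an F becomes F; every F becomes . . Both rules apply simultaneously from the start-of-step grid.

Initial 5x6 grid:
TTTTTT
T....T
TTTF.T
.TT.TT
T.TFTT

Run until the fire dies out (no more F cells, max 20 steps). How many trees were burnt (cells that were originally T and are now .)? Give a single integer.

Step 1: +3 fires, +2 burnt (F count now 3)
Step 2: +4 fires, +3 burnt (F count now 4)
Step 3: +3 fires, +4 burnt (F count now 3)
Step 4: +2 fires, +3 burnt (F count now 2)
Step 5: +2 fires, +2 burnt (F count now 2)
Step 6: +2 fires, +2 burnt (F count now 2)
Step 7: +2 fires, +2 burnt (F count now 2)
Step 8: +1 fires, +2 burnt (F count now 1)
Step 9: +0 fires, +1 burnt (F count now 0)
Fire out after step 9
Initially T: 20, now '.': 29
Total burnt (originally-T cells now '.'): 19

Answer: 19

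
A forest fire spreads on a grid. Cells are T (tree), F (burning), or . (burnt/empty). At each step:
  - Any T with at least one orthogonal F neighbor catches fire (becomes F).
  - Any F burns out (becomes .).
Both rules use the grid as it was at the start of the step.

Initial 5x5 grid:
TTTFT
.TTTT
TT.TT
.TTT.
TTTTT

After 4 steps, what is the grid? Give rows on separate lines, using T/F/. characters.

Step 1: 3 trees catch fire, 1 burn out
  TTF.F
  .TTFT
  TT.TT
  .TTT.
  TTTTT
Step 2: 4 trees catch fire, 3 burn out
  TF...
  .TF.F
  TT.FT
  .TTT.
  TTTTT
Step 3: 4 trees catch fire, 4 burn out
  F....
  .F...
  TT..F
  .TTF.
  TTTTT
Step 4: 3 trees catch fire, 4 burn out
  .....
  .....
  TF...
  .TF..
  TTTFT

.....
.....
TF...
.TF..
TTTFT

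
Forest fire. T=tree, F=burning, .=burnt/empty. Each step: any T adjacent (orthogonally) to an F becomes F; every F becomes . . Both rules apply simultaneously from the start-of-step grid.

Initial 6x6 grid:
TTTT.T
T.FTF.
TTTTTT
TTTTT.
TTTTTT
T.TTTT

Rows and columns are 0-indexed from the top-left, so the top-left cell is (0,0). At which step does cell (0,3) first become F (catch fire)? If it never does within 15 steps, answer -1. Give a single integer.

Step 1: cell (0,3)='T' (+4 fires, +2 burnt)
Step 2: cell (0,3)='F' (+7 fires, +4 burnt)
  -> target ignites at step 2
Step 3: cell (0,3)='.' (+6 fires, +7 burnt)
Step 4: cell (0,3)='.' (+7 fires, +6 burnt)
Step 5: cell (0,3)='.' (+3 fires, +7 burnt)
Step 6: cell (0,3)='.' (+1 fires, +3 burnt)
Step 7: cell (0,3)='.' (+0 fires, +1 burnt)
  fire out at step 7

2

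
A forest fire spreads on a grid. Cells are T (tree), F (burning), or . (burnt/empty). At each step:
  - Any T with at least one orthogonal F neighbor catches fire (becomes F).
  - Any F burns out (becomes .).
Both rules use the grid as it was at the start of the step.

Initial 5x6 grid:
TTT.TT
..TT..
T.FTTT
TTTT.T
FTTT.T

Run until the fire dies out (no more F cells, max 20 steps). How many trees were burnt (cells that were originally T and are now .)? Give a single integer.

Answer: 18

Derivation:
Step 1: +5 fires, +2 burnt (F count now 5)
Step 2: +7 fires, +5 burnt (F count now 7)
Step 3: +3 fires, +7 burnt (F count now 3)
Step 4: +2 fires, +3 burnt (F count now 2)
Step 5: +1 fires, +2 burnt (F count now 1)
Step 6: +0 fires, +1 burnt (F count now 0)
Fire out after step 6
Initially T: 20, now '.': 28
Total burnt (originally-T cells now '.'): 18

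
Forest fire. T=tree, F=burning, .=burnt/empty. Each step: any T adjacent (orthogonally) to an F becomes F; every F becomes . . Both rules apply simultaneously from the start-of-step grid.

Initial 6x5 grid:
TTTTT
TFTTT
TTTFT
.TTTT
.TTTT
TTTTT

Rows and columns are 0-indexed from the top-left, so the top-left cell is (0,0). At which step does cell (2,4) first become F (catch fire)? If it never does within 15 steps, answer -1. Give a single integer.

Step 1: cell (2,4)='F' (+8 fires, +2 burnt)
  -> target ignites at step 1
Step 2: cell (2,4)='.' (+9 fires, +8 burnt)
Step 3: cell (2,4)='.' (+5 fires, +9 burnt)
Step 4: cell (2,4)='.' (+3 fires, +5 burnt)
Step 5: cell (2,4)='.' (+1 fires, +3 burnt)
Step 6: cell (2,4)='.' (+0 fires, +1 burnt)
  fire out at step 6

1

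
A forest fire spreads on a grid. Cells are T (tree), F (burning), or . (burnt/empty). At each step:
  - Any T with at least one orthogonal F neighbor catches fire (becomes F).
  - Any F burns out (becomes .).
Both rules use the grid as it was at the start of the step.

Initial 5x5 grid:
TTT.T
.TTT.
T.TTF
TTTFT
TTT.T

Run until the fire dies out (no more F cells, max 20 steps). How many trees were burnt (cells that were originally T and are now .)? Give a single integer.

Answer: 17

Derivation:
Step 1: +3 fires, +2 burnt (F count now 3)
Step 2: +5 fires, +3 burnt (F count now 5)
Step 3: +3 fires, +5 burnt (F count now 3)
Step 4: +4 fires, +3 burnt (F count now 4)
Step 5: +1 fires, +4 burnt (F count now 1)
Step 6: +1 fires, +1 burnt (F count now 1)
Step 7: +0 fires, +1 burnt (F count now 0)
Fire out after step 7
Initially T: 18, now '.': 24
Total burnt (originally-T cells now '.'): 17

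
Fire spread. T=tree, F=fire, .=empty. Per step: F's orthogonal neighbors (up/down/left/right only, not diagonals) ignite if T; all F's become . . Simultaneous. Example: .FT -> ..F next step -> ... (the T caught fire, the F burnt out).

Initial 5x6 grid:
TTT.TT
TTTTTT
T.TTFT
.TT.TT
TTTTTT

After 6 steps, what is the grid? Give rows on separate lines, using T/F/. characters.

Step 1: 4 trees catch fire, 1 burn out
  TTT.TT
  TTTTFT
  T.TF.F
  .TT.FT
  TTTTTT
Step 2: 6 trees catch fire, 4 burn out
  TTT.FT
  TTTF.F
  T.F...
  .TT..F
  TTTTFT
Step 3: 5 trees catch fire, 6 burn out
  TTT..F
  TTF...
  T.....
  .TF...
  TTTF.F
Step 4: 4 trees catch fire, 5 burn out
  TTF...
  TF....
  T.....
  .F....
  TTF...
Step 5: 3 trees catch fire, 4 burn out
  TF....
  F.....
  T.....
  ......
  TF....
Step 6: 3 trees catch fire, 3 burn out
  F.....
  ......
  F.....
  ......
  F.....

F.....
......
F.....
......
F.....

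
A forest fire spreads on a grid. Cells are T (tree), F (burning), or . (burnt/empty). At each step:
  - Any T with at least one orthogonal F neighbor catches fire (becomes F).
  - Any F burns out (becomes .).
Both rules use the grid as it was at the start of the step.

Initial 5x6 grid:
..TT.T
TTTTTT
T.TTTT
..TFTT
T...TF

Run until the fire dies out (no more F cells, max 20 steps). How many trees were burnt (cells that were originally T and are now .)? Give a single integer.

Step 1: +5 fires, +2 burnt (F count now 5)
Step 2: +4 fires, +5 burnt (F count now 4)
Step 3: +4 fires, +4 burnt (F count now 4)
Step 4: +3 fires, +4 burnt (F count now 3)
Step 5: +1 fires, +3 burnt (F count now 1)
Step 6: +1 fires, +1 burnt (F count now 1)
Step 7: +0 fires, +1 burnt (F count now 0)
Fire out after step 7
Initially T: 19, now '.': 29
Total burnt (originally-T cells now '.'): 18

Answer: 18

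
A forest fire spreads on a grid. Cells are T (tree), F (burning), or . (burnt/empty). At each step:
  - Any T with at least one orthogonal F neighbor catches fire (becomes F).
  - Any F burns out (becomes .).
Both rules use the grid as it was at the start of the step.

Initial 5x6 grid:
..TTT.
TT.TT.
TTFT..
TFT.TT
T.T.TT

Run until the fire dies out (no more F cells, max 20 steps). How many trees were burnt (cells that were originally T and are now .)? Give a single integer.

Answer: 14

Derivation:
Step 1: +4 fires, +2 burnt (F count now 4)
Step 2: +5 fires, +4 burnt (F count now 5)
Step 3: +3 fires, +5 burnt (F count now 3)
Step 4: +2 fires, +3 burnt (F count now 2)
Step 5: +0 fires, +2 burnt (F count now 0)
Fire out after step 5
Initially T: 18, now '.': 26
Total burnt (originally-T cells now '.'): 14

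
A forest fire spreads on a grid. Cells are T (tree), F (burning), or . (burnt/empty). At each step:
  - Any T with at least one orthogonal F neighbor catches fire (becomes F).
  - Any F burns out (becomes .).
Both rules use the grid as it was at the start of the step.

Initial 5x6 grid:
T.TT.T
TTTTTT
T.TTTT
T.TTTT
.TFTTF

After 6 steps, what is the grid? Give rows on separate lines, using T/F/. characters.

Step 1: 5 trees catch fire, 2 burn out
  T.TT.T
  TTTTTT
  T.TTTT
  T.FTTF
  .F.FF.
Step 2: 4 trees catch fire, 5 burn out
  T.TT.T
  TTTTTT
  T.FTTF
  T..FF.
  ......
Step 3: 4 trees catch fire, 4 burn out
  T.TT.T
  TTFTTF
  T..FF.
  T.....
  ......
Step 4: 5 trees catch fire, 4 burn out
  T.FT.F
  TF.FF.
  T.....
  T.....
  ......
Step 5: 2 trees catch fire, 5 burn out
  T..F..
  F.....
  T.....
  T.....
  ......
Step 6: 2 trees catch fire, 2 burn out
  F.....
  ......
  F.....
  T.....
  ......

F.....
......
F.....
T.....
......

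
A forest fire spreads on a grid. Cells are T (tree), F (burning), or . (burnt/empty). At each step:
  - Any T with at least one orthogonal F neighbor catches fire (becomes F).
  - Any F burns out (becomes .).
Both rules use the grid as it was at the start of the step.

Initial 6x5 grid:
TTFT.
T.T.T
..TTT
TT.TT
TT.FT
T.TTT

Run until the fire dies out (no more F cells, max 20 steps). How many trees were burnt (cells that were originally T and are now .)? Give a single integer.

Answer: 15

Derivation:
Step 1: +6 fires, +2 burnt (F count now 6)
Step 2: +6 fires, +6 burnt (F count now 6)
Step 3: +2 fires, +6 burnt (F count now 2)
Step 4: +1 fires, +2 burnt (F count now 1)
Step 5: +0 fires, +1 burnt (F count now 0)
Fire out after step 5
Initially T: 20, now '.': 25
Total burnt (originally-T cells now '.'): 15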